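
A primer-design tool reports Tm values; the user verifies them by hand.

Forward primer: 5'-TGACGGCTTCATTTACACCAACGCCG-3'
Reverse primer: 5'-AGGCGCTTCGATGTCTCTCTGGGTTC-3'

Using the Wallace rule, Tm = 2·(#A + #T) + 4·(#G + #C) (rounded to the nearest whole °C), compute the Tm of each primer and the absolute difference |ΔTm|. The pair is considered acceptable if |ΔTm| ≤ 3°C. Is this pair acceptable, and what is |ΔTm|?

Forward: A=6 T=6 G=5 C=9 → Tm = 2·12 + 4·14 = 80°C.
Reverse: A=2 T=9 G=8 C=7 → Tm = 2·11 + 4·15 = 82°C.
|ΔTm| = |80 − 82| = 2°C, ≤ 3°C.

|ΔTm| = 2°C; the pair is acceptable.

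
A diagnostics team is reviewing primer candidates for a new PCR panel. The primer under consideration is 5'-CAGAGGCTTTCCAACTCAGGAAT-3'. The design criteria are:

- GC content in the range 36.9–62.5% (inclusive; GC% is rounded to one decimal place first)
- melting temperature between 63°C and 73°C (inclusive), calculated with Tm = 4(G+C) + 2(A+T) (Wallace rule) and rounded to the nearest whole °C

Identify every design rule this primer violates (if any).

Base counts: A=7, T=5, G=5, C=6 (length 23).
GC content: GC 11/23 = 47.8% ✓
Tm: Tm = 2·12 + 4·11 = 68°C ✓

Meets all criteria.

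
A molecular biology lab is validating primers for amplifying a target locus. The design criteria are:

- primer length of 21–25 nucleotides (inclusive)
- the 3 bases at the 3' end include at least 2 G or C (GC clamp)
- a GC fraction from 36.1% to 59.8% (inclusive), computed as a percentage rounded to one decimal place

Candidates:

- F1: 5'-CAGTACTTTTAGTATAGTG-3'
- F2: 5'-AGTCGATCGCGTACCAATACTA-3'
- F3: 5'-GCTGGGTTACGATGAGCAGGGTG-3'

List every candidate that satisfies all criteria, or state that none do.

F1 (19 nt, A=5 T=8 G=4 C=2): length 19, outside 21–25 ✗; 3' end GTG has 2 G/C ✓; GC 6/19 = 31.6%, outside 36.1–59.8% ✗ — fails.
F2 (22 nt, A=7 T=5 G=4 C=6): length 22 ✓; 3' end CTA has 1 G/C, need ≥2 ✗; GC 10/22 = 45.5% ✓ — fails.
F3 (23 nt, A=4 T=5 G=11 C=3): length 23 ✓; 3' end GTG has 2 G/C ✓; GC 14/23 = 60.9%, outside 36.1–59.8% ✗ — fails.

None of the candidates satisfy all criteria.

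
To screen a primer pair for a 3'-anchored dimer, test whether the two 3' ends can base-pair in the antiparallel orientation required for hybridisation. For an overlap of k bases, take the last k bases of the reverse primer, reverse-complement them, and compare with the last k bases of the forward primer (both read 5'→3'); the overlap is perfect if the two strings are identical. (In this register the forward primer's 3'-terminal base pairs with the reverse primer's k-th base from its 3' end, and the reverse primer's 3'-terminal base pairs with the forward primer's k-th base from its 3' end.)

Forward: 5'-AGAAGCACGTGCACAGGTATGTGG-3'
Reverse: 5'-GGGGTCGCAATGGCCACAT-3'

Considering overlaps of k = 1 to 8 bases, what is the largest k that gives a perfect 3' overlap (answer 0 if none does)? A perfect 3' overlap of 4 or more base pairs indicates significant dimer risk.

Longest perfect overlap: 6 complementary base pairs; significant dimer risk (threshold 4).

Last 8 bases (5'→3') — forward …GTATGTGG, reverse …GGCCACAT.
Reverse complement of the reverse primer's last 8 bases: ATGTGGCC; its first k bases are the reverse complement of the reverse primer's last k bases, so a perfect k-base overlap needs the forward primer's last k bases to equal them.
Comparing (forward last k vs required): k=1: G vs A ✗; k=2: GG vs AT ✗; k=3: TGG vs ATG ✗; k=4: GTGG vs ATGT ✗; k=5: TGTGG vs ATGTG ✗; k=6: ATGTGG vs ATGTGG ✓; k=7: TATGTGG vs ATGTGGC ✗; k=8: GTATGTGG vs ATGTGGCC ✗.
Only k = 6 is perfect, so the longest perfect 3' overlap is 6.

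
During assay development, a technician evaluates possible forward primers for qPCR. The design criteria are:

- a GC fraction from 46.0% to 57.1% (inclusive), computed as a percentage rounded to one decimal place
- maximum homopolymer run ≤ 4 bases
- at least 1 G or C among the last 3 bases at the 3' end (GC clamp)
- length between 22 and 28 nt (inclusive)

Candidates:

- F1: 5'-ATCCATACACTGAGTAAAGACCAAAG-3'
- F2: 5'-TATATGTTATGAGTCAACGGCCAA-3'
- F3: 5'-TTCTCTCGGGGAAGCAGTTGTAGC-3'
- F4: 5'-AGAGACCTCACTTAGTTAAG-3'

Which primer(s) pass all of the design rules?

F1 (26 nt, A=12 T=4 G=4 C=6): GC 10/26 = 38.5%, outside 46.0–57.1% ✗; longest run = 3 ✓; 3' end AAG has 1 G/C ✓; length 26 ✓ — fails.
F2 (24 nt, A=8 T=7 G=5 C=4): GC 9/24 = 37.5%, outside 46.0–57.1% ✗; longest run = 2 ✓; 3' end CAA has 1 G/C ✓; length 24 ✓ — fails.
F3 (24 nt, A=4 T=7 G=8 C=5): GC 13/24 = 54.2% ✓; longest run = 4 ✓; 3' end AGC has 2 G/C ✓; length 24 ✓ — passes.
F4 (20 nt, A=7 T=5 G=4 C=4): GC 8/20 = 40.0%, outside 46.0–57.1% ✗; longest run = 2 ✓; 3' end AAG has 1 G/C ✓; length 20, outside 22–28 ✗ — fails.

F3 only.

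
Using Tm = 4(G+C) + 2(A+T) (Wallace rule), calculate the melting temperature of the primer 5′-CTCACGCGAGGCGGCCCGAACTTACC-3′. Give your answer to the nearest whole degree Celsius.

88°C

Base counts: A=5, T=3, G=7, C=11 (length 26).
Tm = 2·(5+3) + 4·(7+11) = 2·8 + 4·18 = 16 + 72 = 88°C.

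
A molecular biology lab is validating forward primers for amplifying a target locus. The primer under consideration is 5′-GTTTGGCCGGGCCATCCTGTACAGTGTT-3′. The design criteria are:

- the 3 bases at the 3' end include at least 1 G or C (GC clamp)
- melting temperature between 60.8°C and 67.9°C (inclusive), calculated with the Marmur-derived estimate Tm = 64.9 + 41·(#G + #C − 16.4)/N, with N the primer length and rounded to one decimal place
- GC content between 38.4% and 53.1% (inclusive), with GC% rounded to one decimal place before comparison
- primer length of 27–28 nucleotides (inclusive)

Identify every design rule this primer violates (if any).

Fails: GC content.

Base counts: A=3, T=9, G=9, C=7 (length 28).
GC clamp: 3' end GTT has 1 G/C ✓
Tm: Tm = 64.9 + 41·(16 − 16.4)/28 = 64.3°C ✓
GC content: GC 16/28 = 57.1%, outside 38.4–53.1% ✗
length: length 28 ✓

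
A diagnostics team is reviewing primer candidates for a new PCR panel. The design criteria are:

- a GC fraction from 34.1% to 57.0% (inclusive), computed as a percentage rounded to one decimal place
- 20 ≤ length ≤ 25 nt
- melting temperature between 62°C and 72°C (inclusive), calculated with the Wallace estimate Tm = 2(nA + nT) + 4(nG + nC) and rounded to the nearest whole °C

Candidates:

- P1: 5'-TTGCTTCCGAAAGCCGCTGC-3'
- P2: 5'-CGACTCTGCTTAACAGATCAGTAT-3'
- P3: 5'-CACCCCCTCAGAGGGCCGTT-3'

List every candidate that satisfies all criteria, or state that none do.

P1 (20 nt, A=3 T=5 G=5 C=7): GC 12/20 = 60.0%, outside 34.1–57.0% ✗; length 20 ✓; Tm = 2·8 + 4·12 = 64°C ✓ — fails.
P2 (24 nt, A=7 T=7 G=4 C=6): GC 10/24 = 41.7% ✓; length 24 ✓; Tm = 2·14 + 4·10 = 68°C ✓ — passes.
P3 (20 nt, A=3 T=3 G=5 C=9): GC 14/20 = 70.0%, outside 34.1–57.0% ✗; length 20 ✓; Tm = 2·6 + 4·14 = 68°C ✓ — fails.

P2 only.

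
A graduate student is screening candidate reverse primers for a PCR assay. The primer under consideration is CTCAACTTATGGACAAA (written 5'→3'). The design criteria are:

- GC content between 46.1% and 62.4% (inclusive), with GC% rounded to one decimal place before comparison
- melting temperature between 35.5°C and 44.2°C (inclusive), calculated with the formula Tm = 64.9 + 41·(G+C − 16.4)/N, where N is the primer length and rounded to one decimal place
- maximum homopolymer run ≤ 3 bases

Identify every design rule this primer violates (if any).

Base counts: A=7, T=4, G=2, C=4 (length 17).
GC content: GC 6/17 = 35.3%, outside 46.1–62.4% ✗
Tm: Tm = 64.9 + 41·(6 − 16.4)/17 = 39.8°C ✓
homopolymer run: longest run = 3 ✓

Fails: GC content.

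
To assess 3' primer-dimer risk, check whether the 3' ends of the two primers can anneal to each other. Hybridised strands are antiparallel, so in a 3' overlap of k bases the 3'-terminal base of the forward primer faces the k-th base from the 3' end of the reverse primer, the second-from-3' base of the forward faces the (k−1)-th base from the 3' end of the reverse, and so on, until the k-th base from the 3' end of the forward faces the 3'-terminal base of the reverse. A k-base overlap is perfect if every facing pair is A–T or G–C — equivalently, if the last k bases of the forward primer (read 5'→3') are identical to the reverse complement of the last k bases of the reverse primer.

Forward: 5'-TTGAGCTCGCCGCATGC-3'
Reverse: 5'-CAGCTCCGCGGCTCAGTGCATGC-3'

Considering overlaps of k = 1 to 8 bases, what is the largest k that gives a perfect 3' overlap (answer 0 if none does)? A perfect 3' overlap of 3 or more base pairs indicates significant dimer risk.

Longest perfect overlap: 6 complementary base pairs; significant dimer risk (threshold 3).

Last 8 bases (5'→3') — forward …CCGCATGC, reverse …GTGCATGC.
Reverse complement of the reverse primer's last 8 bases: GCATGCAC; its first k bases are the reverse complement of the reverse primer's last k bases, so a perfect k-base overlap needs the forward primer's last k bases to equal them.
Comparing (forward last k vs required): k=1: C vs G ✗; k=2: GC vs GC ✓; k=3: TGC vs GCA ✗; k=4: ATGC vs GCAT ✗; k=5: CATGC vs GCATG ✗; k=6: GCATGC vs GCATGC ✓; k=7: CGCATGC vs GCATGCA ✗; k=8: CCGCATGC vs GCATGCAC ✗.
Perfect overlaps at k = 2, 6; the largest is 6.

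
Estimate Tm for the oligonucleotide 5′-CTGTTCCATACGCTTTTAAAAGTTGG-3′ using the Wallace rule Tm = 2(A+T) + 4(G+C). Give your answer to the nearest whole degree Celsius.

72°C

Base counts: A=6, T=10, G=5, C=5 (length 26).
Tm = 2·(6+10) + 4·(5+5) = 2·16 + 4·10 = 32 + 40 = 72°C.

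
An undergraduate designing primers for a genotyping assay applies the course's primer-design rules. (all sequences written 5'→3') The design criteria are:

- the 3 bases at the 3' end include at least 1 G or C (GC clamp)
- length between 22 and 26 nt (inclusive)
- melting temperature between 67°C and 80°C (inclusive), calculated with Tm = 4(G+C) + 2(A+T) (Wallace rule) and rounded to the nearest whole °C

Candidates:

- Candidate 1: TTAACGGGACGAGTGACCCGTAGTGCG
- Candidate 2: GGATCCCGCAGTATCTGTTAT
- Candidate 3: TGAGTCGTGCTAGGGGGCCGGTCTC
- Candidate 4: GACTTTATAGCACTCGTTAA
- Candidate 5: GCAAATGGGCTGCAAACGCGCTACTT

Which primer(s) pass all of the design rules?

Candidate 5 only.

Candidate 1 (27 nt, A=6 T=5 G=10 C=6): 3' end GCG has 3 G/C ✓; length 27, outside 22–26 ✗; Tm = 2·11 + 4·16 = 86°C, outside 67–80°C ✗ — fails.
Candidate 2 (21 nt, A=4 T=7 G=5 C=5): 3' end TAT has 0 G/C, need ≥1 ✗; length 21, outside 22–26 ✗; Tm = 2·11 + 4·10 = 62°C, outside 67–80°C ✗ — fails.
Candidate 3 (25 nt, A=2 T=6 G=11 C=6): 3' end CTC has 2 G/C ✓; length 25 ✓; Tm = 2·8 + 4·17 = 84°C, outside 67–80°C ✗ — fails.
Candidate 4 (20 nt, A=6 T=7 G=3 C=4): 3' end TAA has 0 G/C, need ≥1 ✗; length 20, outside 22–26 ✗; Tm = 2·13 + 4·7 = 54°C, outside 67–80°C ✗ — fails.
Candidate 5 (26 nt, A=7 T=5 G=7 C=7): 3' end CTT has 1 G/C ✓; length 26 ✓; Tm = 2·12 + 4·14 = 80°C ✓ — passes.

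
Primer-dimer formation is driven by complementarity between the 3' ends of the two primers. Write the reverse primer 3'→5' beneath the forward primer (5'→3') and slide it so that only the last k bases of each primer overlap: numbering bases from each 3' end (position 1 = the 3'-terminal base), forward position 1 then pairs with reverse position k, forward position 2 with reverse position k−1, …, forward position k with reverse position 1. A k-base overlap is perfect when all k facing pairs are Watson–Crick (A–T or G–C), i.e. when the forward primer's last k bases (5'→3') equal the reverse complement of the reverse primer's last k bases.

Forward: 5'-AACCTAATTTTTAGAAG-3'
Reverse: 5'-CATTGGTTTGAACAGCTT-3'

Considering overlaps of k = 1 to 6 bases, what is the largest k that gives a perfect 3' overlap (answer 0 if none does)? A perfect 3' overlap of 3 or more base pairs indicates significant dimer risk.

Longest perfect overlap: 3 complementary base pairs; significant dimer risk (threshold 3).

Last 6 bases (5'→3') — forward …TAGAAG, reverse …CAGCTT.
Reverse complement of the reverse primer's last 6 bases: AAGCTG; its first k bases are the reverse complement of the reverse primer's last k bases, so a perfect k-base overlap needs the forward primer's last k bases to equal them.
Comparing (forward last k vs required): k=1: G vs A ✗; k=2: AG vs AA ✗; k=3: AAG vs AAG ✓; k=4: GAAG vs AAGC ✗; k=5: AGAAG vs AAGCT ✗; k=6: TAGAAG vs AAGCTG ✗.
Only k = 3 is perfect, so the longest perfect 3' overlap is 3.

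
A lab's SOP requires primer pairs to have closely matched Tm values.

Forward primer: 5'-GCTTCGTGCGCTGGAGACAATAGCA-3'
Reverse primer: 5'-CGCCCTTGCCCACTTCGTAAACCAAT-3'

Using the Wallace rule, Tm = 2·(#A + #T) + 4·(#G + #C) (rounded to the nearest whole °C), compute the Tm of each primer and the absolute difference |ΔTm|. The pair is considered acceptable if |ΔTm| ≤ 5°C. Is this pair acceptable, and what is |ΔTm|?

Forward: A=6 T=5 G=8 C=6 → Tm = 2·11 + 4·14 = 78°C.
Reverse: A=6 T=6 G=3 C=11 → Tm = 2·12 + 4·14 = 80°C.
|ΔTm| = |78 − 80| = 2°C, ≤ 5°C.

|ΔTm| = 2°C; the pair is acceptable.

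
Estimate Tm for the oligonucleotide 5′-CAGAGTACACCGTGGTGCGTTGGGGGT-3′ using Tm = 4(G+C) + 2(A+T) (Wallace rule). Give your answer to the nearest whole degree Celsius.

Base counts: A=4, T=6, G=12, C=5 (length 27).
Tm = 2·(4+6) + 4·(12+5) = 2·10 + 4·17 = 20 + 68 = 88°C.

88°C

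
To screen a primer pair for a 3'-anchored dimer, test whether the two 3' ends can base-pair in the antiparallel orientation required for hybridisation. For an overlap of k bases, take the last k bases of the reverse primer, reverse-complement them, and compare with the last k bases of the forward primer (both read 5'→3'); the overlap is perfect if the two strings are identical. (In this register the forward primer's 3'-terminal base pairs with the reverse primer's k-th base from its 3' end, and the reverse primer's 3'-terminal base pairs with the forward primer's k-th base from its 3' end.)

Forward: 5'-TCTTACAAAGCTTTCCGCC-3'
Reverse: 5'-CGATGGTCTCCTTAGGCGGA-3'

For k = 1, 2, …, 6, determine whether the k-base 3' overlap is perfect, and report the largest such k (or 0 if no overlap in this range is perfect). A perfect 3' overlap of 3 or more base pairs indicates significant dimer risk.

Longest perfect overlap: 6 complementary base pairs; significant dimer risk (threshold 3).

Last 6 bases (5'→3') — forward …TCCGCC, reverse …GGCGGA.
Reverse complement of the reverse primer's last 6 bases: TCCGCC; its first k bases are the reverse complement of the reverse primer's last k bases, so a perfect k-base overlap needs the forward primer's last k bases to equal them.
Comparing (forward last k vs required): k=1: C vs T ✗; k=2: CC vs TC ✗; k=3: GCC vs TCC ✗; k=4: CGCC vs TCCG ✗; k=5: CCGCC vs TCCGC ✗; k=6: TCCGCC vs TCCGCC ✓.
Only k = 6 is perfect, so the longest perfect 3' overlap is 6.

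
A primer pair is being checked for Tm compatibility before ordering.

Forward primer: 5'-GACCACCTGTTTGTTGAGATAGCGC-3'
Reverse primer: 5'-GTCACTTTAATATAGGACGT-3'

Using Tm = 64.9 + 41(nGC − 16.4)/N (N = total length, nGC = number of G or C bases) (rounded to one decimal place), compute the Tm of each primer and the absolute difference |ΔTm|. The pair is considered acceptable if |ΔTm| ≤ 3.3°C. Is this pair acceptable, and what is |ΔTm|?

Forward: G+C = 13, N = 25 → Tm = 64.9 + 41·(13 − 16.4)/25 = 59.3°C.
Reverse: G+C = 7, N = 20 → Tm = 64.9 + 41·(7 − 16.4)/20 = 45.6°C.
|ΔTm| = |59.3 − 45.6| = 13.7°C, > 3.3°C.

|ΔTm| = 13.7°C; the pair is not acceptable.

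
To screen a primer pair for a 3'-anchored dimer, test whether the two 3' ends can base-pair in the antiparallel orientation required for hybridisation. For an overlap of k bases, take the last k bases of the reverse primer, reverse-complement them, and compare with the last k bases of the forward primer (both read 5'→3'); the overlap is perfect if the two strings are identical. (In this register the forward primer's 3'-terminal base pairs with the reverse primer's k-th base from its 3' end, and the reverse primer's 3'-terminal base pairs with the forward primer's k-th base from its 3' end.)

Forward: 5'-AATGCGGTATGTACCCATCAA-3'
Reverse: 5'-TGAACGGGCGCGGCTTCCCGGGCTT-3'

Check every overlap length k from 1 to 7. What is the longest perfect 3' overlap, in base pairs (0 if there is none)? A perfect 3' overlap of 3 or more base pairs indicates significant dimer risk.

Longest perfect overlap: 2 complementary base pairs; below the dimer-risk threshold (threshold 3).

Last 7 bases (5'→3') — forward …CCATCAA, reverse …CGGGCTT.
Reverse complement of the reverse primer's last 7 bases: AAGCCCG; its first k bases are the reverse complement of the reverse primer's last k bases, so a perfect k-base overlap needs the forward primer's last k bases to equal them.
Comparing (forward last k vs required): k=1: A vs A ✓; k=2: AA vs AA ✓; k=3: CAA vs AAG ✗; k=4: TCAA vs AAGC ✗; k=5: ATCAA vs AAGCC ✗; k=6: CATCAA vs AAGCCC ✗; k=7: CCATCAA vs AAGCCCG ✗.
Perfect overlaps at k = 1, 2; the largest is 2.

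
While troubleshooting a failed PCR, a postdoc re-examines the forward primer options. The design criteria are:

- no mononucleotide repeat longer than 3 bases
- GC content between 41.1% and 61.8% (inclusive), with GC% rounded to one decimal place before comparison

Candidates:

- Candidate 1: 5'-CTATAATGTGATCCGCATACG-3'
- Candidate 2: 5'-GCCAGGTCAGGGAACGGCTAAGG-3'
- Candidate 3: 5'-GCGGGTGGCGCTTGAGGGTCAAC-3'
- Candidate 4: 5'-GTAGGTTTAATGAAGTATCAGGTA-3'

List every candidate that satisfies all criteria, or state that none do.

Candidate 1 only.

Candidate 1 (21 nt, A=6 T=6 G=4 C=5): longest run = 2 ✓; GC 9/21 = 42.9% ✓ — passes.
Candidate 2 (23 nt, A=6 T=2 G=10 C=5): longest run = 3 ✓; GC 15/23 = 65.2%, outside 41.1–61.8% ✗ — fails.
Candidate 3 (23 nt, A=3 T=4 G=11 C=5): longest run = 3 ✓; GC 16/23 = 69.6%, outside 41.1–61.8% ✗ — fails.
Candidate 4 (24 nt, A=8 T=8 G=7 C=1): longest run = 3 ✓; GC 8/24 = 33.3%, outside 41.1–61.8% ✗ — fails.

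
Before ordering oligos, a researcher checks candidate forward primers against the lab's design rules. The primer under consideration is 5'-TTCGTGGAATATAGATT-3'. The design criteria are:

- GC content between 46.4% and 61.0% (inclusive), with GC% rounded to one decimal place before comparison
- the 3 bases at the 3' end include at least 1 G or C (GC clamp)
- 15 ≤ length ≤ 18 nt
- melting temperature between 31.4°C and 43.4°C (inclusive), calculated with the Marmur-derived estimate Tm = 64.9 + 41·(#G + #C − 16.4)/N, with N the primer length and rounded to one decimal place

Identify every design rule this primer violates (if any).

Base counts: A=5, T=7, G=4, C=1 (length 17).
GC content: GC 5/17 = 29.4%, outside 46.4–61.0% ✗
GC clamp: 3' end ATT has 0 G/C, need ≥1 ✗
length: length 17 ✓
Tm: Tm = 64.9 + 41·(5 − 16.4)/17 = 37.4°C ✓

Fails: GC content, GC clamp.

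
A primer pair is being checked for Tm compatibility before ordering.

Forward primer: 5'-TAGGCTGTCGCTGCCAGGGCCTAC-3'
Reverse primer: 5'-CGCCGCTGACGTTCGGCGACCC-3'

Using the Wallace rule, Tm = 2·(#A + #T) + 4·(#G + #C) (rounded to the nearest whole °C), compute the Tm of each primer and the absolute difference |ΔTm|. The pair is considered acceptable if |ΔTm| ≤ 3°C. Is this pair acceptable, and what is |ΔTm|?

|ΔTm| = 2°C; the pair is acceptable.

Forward: A=3 T=5 G=8 C=8 → Tm = 2·8 + 4·16 = 80°C.
Reverse: A=2 T=3 G=7 C=10 → Tm = 2·5 + 4·17 = 78°C.
|ΔTm| = |80 − 78| = 2°C, ≤ 3°C.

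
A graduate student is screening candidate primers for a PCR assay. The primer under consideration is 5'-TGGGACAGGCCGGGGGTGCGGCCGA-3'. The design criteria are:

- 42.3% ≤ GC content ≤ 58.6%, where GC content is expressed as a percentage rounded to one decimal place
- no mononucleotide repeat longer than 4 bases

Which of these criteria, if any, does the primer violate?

Fails: GC content, homopolymer run.

Base counts: A=3, T=2, G=14, C=6 (length 25).
GC content: GC 20/25 = 80.0%, outside 42.3–58.6% ✗
homopolymer run: longest run = 5, exceeds 4 ✗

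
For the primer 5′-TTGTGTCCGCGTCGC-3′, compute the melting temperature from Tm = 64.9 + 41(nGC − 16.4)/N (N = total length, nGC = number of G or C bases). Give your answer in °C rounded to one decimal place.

47.4°C

Base counts: A=0, T=5, G=5, C=5; G+C = 10, N = 15.
Tm = 64.9 + 41·(10 − 16.4)/15 = 64.9 + -262.40/15 = 47.4°C.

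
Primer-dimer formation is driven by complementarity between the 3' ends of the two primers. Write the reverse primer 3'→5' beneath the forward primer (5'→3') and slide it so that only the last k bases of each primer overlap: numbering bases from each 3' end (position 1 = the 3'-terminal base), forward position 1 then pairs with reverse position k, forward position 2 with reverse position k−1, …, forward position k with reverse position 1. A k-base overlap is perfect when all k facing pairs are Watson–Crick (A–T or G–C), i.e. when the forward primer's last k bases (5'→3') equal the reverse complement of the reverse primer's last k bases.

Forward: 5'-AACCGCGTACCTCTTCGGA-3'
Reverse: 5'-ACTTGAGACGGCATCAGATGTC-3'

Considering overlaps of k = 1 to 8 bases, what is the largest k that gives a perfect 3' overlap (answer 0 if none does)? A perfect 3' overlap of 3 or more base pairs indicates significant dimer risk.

Last 8 bases (5'→3') — forward …TCTTCGGA, reverse …CAGATGTC.
Reverse complement of the reverse primer's last 8 bases: GACATCTG; its first k bases are the reverse complement of the reverse primer's last k bases, so a perfect k-base overlap needs the forward primer's last k bases to equal them.
Comparing (forward last k vs required): k=1: A vs G ✗; k=2: GA vs GA ✓; k=3: GGA vs GAC ✗; k=4: CGGA vs GACA ✗; k=5: TCGGA vs GACAT ✗; k=6: TTCGGA vs GACATC ✗; k=7: CTTCGGA vs GACATCT ✗; k=8: TCTTCGGA vs GACATCTG ✗.
Only k = 2 is perfect, so the longest perfect 3' overlap is 2.

Longest perfect overlap: 2 complementary base pairs; below the dimer-risk threshold (threshold 3).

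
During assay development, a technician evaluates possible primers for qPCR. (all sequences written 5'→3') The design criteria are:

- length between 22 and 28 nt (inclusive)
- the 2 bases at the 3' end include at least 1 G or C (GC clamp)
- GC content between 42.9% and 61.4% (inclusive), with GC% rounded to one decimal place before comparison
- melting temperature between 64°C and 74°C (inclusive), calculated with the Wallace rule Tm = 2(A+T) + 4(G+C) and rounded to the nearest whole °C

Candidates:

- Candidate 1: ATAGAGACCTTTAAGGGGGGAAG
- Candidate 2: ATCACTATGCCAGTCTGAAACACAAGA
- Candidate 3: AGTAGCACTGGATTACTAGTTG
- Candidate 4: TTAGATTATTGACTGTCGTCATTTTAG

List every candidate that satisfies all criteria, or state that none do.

Candidate 1 (23 nt, A=8 T=4 G=9 C=2): length 23 ✓; 3' end AG has 1 G/C ✓; GC 11/23 = 47.8% ✓; Tm = 2·12 + 4·11 = 68°C ✓ — passes.
Candidate 2 (27 nt, A=11 T=5 G=4 C=7): length 27 ✓; 3' end GA has 1 G/C ✓; GC 11/27 = 40.7%, outside 42.9–61.4% ✗; Tm = 2·16 + 4·11 = 76°C, outside 64–74°C ✗ — fails.
Candidate 3 (22 nt, A=6 T=7 G=6 C=3): length 22 ✓; 3' end TG has 1 G/C ✓; GC 9/22 = 40.9%, outside 42.9–61.4% ✗; Tm = 2·13 + 4·9 = 62°C, outside 64–74°C ✗ — fails.
Candidate 4 (27 nt, A=6 T=13 G=5 C=3): length 27 ✓; 3' end AG has 1 G/C ✓; GC 8/27 = 29.6%, outside 42.9–61.4% ✗; Tm = 2·19 + 4·8 = 70°C ✓ — fails.

Candidate 1 only.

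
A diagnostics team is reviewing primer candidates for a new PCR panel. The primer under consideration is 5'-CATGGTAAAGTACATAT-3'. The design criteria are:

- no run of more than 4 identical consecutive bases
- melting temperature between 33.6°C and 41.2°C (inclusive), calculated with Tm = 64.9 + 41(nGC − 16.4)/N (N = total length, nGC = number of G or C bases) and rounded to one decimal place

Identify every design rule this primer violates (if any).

Base counts: A=7, T=5, G=3, C=2 (length 17).
homopolymer run: longest run = 3 ✓
Tm: Tm = 64.9 + 41·(5 − 16.4)/17 = 37.4°C ✓

Meets all criteria.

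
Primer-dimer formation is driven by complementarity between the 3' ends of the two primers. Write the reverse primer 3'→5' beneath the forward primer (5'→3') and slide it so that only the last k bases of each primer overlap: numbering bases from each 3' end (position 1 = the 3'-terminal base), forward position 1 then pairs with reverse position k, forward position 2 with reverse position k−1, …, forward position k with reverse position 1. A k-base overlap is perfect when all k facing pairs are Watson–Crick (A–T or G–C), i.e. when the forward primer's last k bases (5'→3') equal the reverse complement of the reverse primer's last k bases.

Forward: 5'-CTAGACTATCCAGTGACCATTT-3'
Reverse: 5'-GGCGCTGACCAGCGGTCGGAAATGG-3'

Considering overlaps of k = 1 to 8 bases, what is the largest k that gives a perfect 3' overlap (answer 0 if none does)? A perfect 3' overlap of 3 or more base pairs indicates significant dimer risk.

Last 8 bases (5'→3') — forward …GACCATTT, reverse …GGAAATGG.
Reverse complement of the reverse primer's last 8 bases: CCATTTCC; its first k bases are the reverse complement of the reverse primer's last k bases, so a perfect k-base overlap needs the forward primer's last k bases to equal them.
Comparing (forward last k vs required): k=1: T vs C ✗; k=2: TT vs CC ✗; k=3: TTT vs CCA ✗; k=4: ATTT vs CCAT ✗; k=5: CATTT vs CCATT ✗; k=6: CCATTT vs CCATTT ✓; k=7: ACCATTT vs CCATTTC ✗; k=8: GACCATTT vs CCATTTCC ✗.
Only k = 6 is perfect, so the longest perfect 3' overlap is 6.

Longest perfect overlap: 6 complementary base pairs; significant dimer risk (threshold 3).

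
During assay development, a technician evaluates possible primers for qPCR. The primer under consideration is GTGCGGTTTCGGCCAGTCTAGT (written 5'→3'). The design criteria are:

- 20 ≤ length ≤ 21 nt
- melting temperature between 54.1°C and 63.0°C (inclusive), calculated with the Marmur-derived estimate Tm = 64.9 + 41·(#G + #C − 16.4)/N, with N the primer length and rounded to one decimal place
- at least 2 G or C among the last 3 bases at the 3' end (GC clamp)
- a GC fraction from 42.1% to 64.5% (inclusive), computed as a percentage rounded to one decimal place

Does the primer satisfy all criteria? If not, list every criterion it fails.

Fails: length, GC clamp.

Base counts: A=2, T=7, G=8, C=5 (length 22).
length: length 22, outside 20–21 ✗
Tm: Tm = 64.9 + 41·(13 − 16.4)/22 = 58.6°C ✓
GC clamp: 3' end AGT has 1 G/C, need ≥2 ✗
GC content: GC 13/22 = 59.1% ✓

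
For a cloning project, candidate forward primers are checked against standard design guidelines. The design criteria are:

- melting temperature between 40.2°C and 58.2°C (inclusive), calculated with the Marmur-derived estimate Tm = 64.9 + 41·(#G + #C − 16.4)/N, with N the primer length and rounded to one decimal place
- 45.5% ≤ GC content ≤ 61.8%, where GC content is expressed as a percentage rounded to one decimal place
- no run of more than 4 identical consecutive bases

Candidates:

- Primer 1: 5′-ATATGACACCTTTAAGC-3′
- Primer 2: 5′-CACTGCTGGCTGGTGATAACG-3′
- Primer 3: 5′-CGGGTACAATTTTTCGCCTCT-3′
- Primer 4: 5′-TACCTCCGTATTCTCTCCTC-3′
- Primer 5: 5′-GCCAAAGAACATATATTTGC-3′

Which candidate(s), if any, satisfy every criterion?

Primer 1 (17 nt, A=6 T=5 G=2 C=4): Tm = 64.9 + 41·(6 − 16.4)/17 = 39.8°C, outside 40.2–58.2°C ✗; GC 6/17 = 35.3%, outside 45.5–61.8% ✗; longest run = 3 ✓ — fails.
Primer 2 (21 nt, A=4 T=5 G=7 C=5): Tm = 64.9 + 41·(12 − 16.4)/21 = 56.3°C ✓; GC 12/21 = 57.1% ✓; longest run = 2 ✓ — passes.
Primer 3 (21 nt, A=3 T=8 G=4 C=6): Tm = 64.9 + 41·(10 − 16.4)/21 = 52.4°C ✓; GC 10/21 = 47.6% ✓; longest run = 5, exceeds 4 ✗ — fails.
Primer 4 (20 nt, A=2 T=8 G=1 C=9): Tm = 64.9 + 41·(10 − 16.4)/20 = 51.8°C ✓; GC 10/20 = 50.0% ✓; longest run = 2 ✓ — passes.
Primer 5 (20 nt, A=8 T=5 G=3 C=4): Tm = 64.9 + 41·(7 − 16.4)/20 = 45.6°C ✓; GC 7/20 = 35.0%, outside 45.5–61.8% ✗; longest run = 3 ✓ — fails.

Primer 2 and Primer 4.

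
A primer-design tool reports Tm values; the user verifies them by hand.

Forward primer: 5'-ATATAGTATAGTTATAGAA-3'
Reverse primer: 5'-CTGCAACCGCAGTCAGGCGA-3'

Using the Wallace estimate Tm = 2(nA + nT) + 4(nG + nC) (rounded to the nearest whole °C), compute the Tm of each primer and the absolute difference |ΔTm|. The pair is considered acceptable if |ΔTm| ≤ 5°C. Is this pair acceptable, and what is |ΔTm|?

|ΔTm| = 22°C; the pair is not acceptable.

Forward: A=9 T=7 G=3 C=0 → Tm = 2·16 + 4·3 = 44°C.
Reverse: A=5 T=2 G=6 C=7 → Tm = 2·7 + 4·13 = 66°C.
|ΔTm| = |44 − 66| = 22°C, > 5°C.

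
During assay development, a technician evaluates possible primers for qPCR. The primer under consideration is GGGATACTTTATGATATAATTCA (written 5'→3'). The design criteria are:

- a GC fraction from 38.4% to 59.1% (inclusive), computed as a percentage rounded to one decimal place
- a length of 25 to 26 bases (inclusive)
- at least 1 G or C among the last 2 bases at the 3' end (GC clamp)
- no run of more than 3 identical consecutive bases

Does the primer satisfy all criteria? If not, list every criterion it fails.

Fails: GC content, length.

Base counts: A=8, T=9, G=4, C=2 (length 23).
GC content: GC 6/23 = 26.1%, outside 38.4–59.1% ✗
length: length 23, outside 25–26 ✗
GC clamp: 3' end CA has 1 G/C ✓
homopolymer run: longest run = 3 ✓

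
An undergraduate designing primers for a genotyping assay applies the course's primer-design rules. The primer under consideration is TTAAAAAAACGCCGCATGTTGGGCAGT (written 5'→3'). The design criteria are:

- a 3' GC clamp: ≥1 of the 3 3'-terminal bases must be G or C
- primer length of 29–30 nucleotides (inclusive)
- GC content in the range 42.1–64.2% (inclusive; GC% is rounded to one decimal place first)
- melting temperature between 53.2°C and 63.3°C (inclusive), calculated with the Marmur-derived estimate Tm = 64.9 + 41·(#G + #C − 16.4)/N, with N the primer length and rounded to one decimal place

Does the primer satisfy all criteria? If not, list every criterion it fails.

Base counts: A=9, T=6, G=7, C=5 (length 27).
GC clamp: 3' end AGT has 1 G/C ✓
length: length 27, outside 29–30 ✗
GC content: GC 12/27 = 44.4% ✓
Tm: Tm = 64.9 + 41·(12 − 16.4)/27 = 58.2°C ✓

Fails: length.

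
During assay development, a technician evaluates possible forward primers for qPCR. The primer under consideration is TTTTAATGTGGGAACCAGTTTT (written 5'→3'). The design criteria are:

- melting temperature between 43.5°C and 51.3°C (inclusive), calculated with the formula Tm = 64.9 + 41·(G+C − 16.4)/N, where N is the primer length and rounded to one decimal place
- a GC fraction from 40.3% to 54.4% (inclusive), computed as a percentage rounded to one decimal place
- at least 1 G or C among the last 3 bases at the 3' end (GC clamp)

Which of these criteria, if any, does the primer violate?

Fails: GC content, GC clamp.

Base counts: A=5, T=10, G=5, C=2 (length 22).
Tm: Tm = 64.9 + 41·(7 − 16.4)/22 = 47.4°C ✓
GC content: GC 7/22 = 31.8%, outside 40.3–54.4% ✗
GC clamp: 3' end TTT has 0 G/C, need ≥1 ✗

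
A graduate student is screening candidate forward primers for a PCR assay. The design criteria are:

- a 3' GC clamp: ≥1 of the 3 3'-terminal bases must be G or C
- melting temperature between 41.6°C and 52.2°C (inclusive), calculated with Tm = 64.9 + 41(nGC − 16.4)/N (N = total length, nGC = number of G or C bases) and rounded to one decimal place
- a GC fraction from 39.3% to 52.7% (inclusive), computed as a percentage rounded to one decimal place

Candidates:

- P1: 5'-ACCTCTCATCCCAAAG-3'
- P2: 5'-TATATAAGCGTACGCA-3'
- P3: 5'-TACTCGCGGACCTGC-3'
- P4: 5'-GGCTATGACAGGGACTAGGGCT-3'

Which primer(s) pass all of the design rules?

P1 (16 nt, A=5 T=3 G=1 C=7): 3' end AAG has 1 G/C ✓; Tm = 64.9 + 41·(8 − 16.4)/16 = 43.4°C ✓; GC 8/16 = 50.0% ✓ — passes.
P2 (16 nt, A=6 T=4 G=3 C=3): 3' end GCA has 2 G/C ✓; Tm = 64.9 + 41·(6 − 16.4)/16 = 38.3°C, outside 41.6–52.2°C ✗; GC 6/16 = 37.5%, outside 39.3–52.7% ✗ — fails.
P3 (15 nt, A=2 T=3 G=4 C=6): 3' end TGC has 2 G/C ✓; Tm = 64.9 + 41·(10 − 16.4)/15 = 47.4°C ✓; GC 10/15 = 66.7%, outside 39.3–52.7% ✗ — fails.
P4 (22 nt, A=5 T=4 G=9 C=4): 3' end GCT has 2 G/C ✓; Tm = 64.9 + 41·(13 − 16.4)/22 = 58.6°C, outside 41.6–52.2°C ✗; GC 13/22 = 59.1%, outside 39.3–52.7% ✗ — fails.

P1 only.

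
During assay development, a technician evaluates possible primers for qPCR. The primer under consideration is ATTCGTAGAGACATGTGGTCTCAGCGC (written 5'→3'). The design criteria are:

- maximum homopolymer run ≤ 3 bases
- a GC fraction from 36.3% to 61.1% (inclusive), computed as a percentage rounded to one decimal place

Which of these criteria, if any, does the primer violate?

Meets all criteria.

Base counts: A=6, T=7, G=8, C=6 (length 27).
homopolymer run: longest run = 2 ✓
GC content: GC 14/27 = 51.9% ✓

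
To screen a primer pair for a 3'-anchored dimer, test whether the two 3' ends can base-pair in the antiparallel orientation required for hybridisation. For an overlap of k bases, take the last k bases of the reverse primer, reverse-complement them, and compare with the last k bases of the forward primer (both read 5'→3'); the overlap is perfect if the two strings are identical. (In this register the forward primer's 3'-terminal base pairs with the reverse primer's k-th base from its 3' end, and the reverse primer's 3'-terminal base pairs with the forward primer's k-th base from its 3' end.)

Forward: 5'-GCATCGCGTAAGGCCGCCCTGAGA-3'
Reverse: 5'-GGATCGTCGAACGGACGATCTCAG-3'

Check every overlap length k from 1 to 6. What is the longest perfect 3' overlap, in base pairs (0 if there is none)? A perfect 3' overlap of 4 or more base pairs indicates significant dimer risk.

Longest perfect overlap: 6 complementary base pairs; significant dimer risk (threshold 4).

Last 6 bases (5'→3') — forward …CTGAGA, reverse …TCTCAG.
Reverse complement of the reverse primer's last 6 bases: CTGAGA; its first k bases are the reverse complement of the reverse primer's last k bases, so a perfect k-base overlap needs the forward primer's last k bases to equal them.
Comparing (forward last k vs required): k=1: A vs C ✗; k=2: GA vs CT ✗; k=3: AGA vs CTG ✗; k=4: GAGA vs CTGA ✗; k=5: TGAGA vs CTGAG ✗; k=6: CTGAGA vs CTGAGA ✓.
Only k = 6 is perfect, so the longest perfect 3' overlap is 6.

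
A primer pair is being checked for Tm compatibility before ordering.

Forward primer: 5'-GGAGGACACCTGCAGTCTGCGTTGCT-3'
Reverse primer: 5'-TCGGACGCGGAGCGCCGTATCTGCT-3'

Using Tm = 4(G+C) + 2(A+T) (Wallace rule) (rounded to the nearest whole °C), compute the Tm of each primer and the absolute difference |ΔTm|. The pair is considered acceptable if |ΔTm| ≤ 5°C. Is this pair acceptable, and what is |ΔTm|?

Forward: A=4 T=6 G=9 C=7 → Tm = 2·10 + 4·16 = 84°C.
Reverse: A=3 T=5 G=9 C=8 → Tm = 2·8 + 4·17 = 84°C.
|ΔTm| = |84 − 84| = 0°C, ≤ 5°C.

|ΔTm| = 0°C; the pair is acceptable.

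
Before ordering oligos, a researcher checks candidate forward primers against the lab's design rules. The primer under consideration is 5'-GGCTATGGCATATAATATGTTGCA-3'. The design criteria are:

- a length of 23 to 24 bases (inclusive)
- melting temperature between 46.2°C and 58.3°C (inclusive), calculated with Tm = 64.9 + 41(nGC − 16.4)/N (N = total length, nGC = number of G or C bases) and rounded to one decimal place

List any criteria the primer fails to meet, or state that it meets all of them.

Base counts: A=7, T=8, G=6, C=3 (length 24).
length: length 24 ✓
Tm: Tm = 64.9 + 41·(9 − 16.4)/24 = 52.3°C ✓

Meets all criteria.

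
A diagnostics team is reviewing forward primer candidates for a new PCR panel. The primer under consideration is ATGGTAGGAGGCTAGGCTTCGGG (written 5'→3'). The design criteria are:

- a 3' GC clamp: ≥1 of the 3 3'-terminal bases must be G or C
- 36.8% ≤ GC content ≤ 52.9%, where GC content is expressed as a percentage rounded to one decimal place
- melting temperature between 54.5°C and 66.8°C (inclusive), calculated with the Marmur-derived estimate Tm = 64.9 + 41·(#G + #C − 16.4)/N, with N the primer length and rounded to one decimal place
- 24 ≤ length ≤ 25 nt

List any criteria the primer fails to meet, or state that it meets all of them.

Fails: GC content, length.

Base counts: A=4, T=5, G=11, C=3 (length 23).
GC clamp: 3' end GGG has 3 G/C ✓
GC content: GC 14/23 = 60.9%, outside 36.8–52.9% ✗
Tm: Tm = 64.9 + 41·(14 − 16.4)/23 = 60.6°C ✓
length: length 23, outside 24–25 ✗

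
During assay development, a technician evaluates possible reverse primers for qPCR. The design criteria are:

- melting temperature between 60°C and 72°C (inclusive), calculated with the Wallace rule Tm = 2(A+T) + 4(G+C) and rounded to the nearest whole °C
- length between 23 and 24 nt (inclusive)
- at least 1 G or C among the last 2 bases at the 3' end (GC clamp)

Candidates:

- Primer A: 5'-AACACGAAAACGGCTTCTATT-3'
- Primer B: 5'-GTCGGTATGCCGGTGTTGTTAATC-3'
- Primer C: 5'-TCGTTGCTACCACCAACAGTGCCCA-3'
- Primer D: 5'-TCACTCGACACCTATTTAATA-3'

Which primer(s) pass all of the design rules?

Primer A (21 nt, A=8 T=5 G=3 C=5): Tm = 2·13 + 4·8 = 58°C, outside 60–72°C ✗; length 21, outside 23–24 ✗; 3' end TT has 0 G/C, need ≥1 ✗ — fails.
Primer B (24 nt, A=3 T=9 G=8 C=4): Tm = 2·12 + 4·12 = 72°C ✓; length 24 ✓; 3' end TC has 1 G/C ✓ — passes.
Primer C (25 nt, A=6 T=5 G=4 C=10): Tm = 2·11 + 4·14 = 78°C, outside 60–72°C ✗; length 25, outside 23–24 ✗; 3' end CA has 1 G/C ✓ — fails.
Primer D (21 nt, A=7 T=7 G=1 C=6): Tm = 2·14 + 4·7 = 56°C, outside 60–72°C ✗; length 21, outside 23–24 ✗; 3' end TA has 0 G/C, need ≥1 ✗ — fails.

Primer B only.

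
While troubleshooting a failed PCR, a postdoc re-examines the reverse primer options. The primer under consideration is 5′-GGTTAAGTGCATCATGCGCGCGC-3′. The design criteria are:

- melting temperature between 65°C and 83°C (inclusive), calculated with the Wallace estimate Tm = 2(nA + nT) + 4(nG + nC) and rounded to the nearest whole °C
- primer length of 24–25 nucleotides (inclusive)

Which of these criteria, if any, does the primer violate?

Fails: length.

Base counts: A=4, T=5, G=8, C=6 (length 23).
Tm: Tm = 2·9 + 4·14 = 74°C ✓
length: length 23, outside 24–25 ✗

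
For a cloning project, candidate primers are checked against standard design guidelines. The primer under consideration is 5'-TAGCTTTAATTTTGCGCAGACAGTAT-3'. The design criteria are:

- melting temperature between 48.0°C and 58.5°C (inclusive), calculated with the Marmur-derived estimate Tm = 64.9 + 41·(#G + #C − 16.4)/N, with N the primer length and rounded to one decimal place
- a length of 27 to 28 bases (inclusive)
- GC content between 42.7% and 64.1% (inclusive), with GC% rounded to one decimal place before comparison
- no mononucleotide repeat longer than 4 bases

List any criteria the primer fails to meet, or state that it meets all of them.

Fails: length, GC content.

Base counts: A=7, T=10, G=5, C=4 (length 26).
Tm: Tm = 64.9 + 41·(9 − 16.4)/26 = 53.2°C ✓
length: length 26, outside 27–28 ✗
GC content: GC 9/26 = 34.6%, outside 42.7–64.1% ✗
homopolymer run: longest run = 4 ✓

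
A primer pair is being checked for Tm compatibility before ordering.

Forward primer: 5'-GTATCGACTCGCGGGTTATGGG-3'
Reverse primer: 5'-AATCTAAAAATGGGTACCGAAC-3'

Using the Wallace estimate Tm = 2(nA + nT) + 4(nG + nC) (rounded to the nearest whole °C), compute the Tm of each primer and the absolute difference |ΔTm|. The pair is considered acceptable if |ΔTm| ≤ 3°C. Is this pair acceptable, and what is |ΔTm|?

|ΔTm| = 10°C; the pair is not acceptable.

Forward: A=3 T=6 G=9 C=4 → Tm = 2·9 + 4·13 = 70°C.
Reverse: A=10 T=4 G=4 C=4 → Tm = 2·14 + 4·8 = 60°C.
|ΔTm| = |70 − 60| = 10°C, > 3°C.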